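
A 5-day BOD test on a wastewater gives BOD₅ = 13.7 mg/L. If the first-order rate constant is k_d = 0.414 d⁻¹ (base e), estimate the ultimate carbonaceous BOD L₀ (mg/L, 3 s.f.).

L₀ ≈ 15.7 mg/L

BOD₅ = L₀(1 − e^(−5k_d)) ⇒ L₀ = BOD₅ / (1 − e^(−5×0.414))
= 13.7 / (1 − 0.1262) = 13.7 / 0.8738 = 15.68 mg/L.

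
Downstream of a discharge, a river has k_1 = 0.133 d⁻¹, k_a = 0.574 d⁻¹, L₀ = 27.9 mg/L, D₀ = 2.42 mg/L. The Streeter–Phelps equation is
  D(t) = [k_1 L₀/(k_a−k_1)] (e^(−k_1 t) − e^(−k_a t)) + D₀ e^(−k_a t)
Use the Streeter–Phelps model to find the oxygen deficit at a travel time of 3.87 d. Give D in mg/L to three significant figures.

D ≈ 4.38 mg/L

k_1 L₀/(k_a−k_1) = 0.133×27.9/(0.574−0.133) = 3.711/0.4410 = 8.414 mg/L.
e^(−k_1 t) = e^(−0.133×3.870) = 0.5977; e^(−k_a t) = e^(−0.574×3.870) = 0.1085.
D = 8.414 × (0.5977 − 0.1085) + 2.42 × 0.1085 = 4.116 + 0.2625 = 4.379 mg/L.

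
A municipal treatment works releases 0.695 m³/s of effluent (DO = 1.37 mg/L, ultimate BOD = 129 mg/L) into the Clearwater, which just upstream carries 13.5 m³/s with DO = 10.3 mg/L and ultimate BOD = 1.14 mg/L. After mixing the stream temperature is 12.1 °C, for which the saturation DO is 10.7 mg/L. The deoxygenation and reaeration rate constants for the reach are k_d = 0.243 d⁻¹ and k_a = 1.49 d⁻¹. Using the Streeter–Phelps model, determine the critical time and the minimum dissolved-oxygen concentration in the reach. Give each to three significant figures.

Mixed DO = (13.5×10.3 + 0.695×1.37)/(13.5+0.695) = 140.0/14.20 = 9.863 mg/L.
Mixed L₀ = (13.5×1.14 + 0.695×129)/(14.20) = 105.0/14.20 = 7.400 mg/L.
Initial deficit D₀ = C_s − DO₀ = 10.7 − 9.863 = 0.8372 mg/L.
t_c = (1/1.247) ln[(1.49/0.243)(1 − 0.8372×1.247/(0.243×7.400))] = 0.8019 × ln(2.572) = 0.7575 d.
D_c = (0.243/1.49) × 7.400 × e^(−0.243×0.7575) = 0.1631 × 7.400 × 0.8319 = 1.004 mg/L.
Minimum DO = 10.7 − 1.004 = 9.696 mg/L.

t_c ≈ 0.757 d; minimum DO ≈ 9.70 mg/L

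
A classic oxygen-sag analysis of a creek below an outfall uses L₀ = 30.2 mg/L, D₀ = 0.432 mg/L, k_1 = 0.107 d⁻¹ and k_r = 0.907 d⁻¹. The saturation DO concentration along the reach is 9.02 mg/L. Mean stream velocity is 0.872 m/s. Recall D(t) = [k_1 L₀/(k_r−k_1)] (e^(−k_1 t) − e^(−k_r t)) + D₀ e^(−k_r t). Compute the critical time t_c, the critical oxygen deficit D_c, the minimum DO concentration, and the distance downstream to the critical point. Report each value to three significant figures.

At the critical point dD/dt = 0, so k_1 L₀ e^(−k_1 t) = k_r D. Substituting D(t) from the Streeter–Phelps equation and solving for t gives
t_c = ln[(k_r/k_1)(1 − D₀(k_r−k_1)/(k_1 L₀))] / (k_r−k_1).
Here k_r−k_1 = 0.8000 d⁻¹ and 1 − D₀(k_r−k_1)/(k_1 L₀) = 1 − 0.432×0.8000/(0.107×30.2) = 0.8930, so
t_c = ln(8.477 × 0.8930) / 0.8000 = 2.024 / 0.8000 = 2.530 d.
D_c = (k_1/k_r) L₀ e^(−k_1 t_c) = (0.107/0.907) × 30.2 × e^(−0.107×2.530) = 0.1180 × 30.2 × 0.7628 = 2.718 mg/L.
Minimum DO = C_s − D_c = 9.02 − 2.718 = 6.302 mg/L.
x_c = v t_c = 0.872 m/s × 2.530 d × 86400 s/d = 190600 m ≈ 191 km.

t_c ≈ 2.53 d; D_c ≈ 2.72 mg/L; min DO ≈ 6.30 mg/L; x_c ≈ 191 km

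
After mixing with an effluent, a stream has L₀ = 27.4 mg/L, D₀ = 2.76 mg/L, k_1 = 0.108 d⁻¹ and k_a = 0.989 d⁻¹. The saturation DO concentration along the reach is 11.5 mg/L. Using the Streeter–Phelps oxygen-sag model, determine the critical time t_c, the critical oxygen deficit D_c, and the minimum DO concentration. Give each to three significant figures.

t_c ≈ 0.557 d; D_c ≈ 2.82 mg/L; min DO ≈ 8.68 mg/L

With k_a/k_1 = 9.157 and 1 − D₀(k_a−k_1)/(k_1 L₀) = 0.1783,
t_c = ln(9.157 × 0.1783) / (0.989 − 0.108) = ln(1.633) / 0.8810 = 0.4903/0.8810 = 0.5565 d.
L(t_c) = L₀ e^(−k_1 t_c) = 27.4 × 0.9417 = 25.80 mg/L, and at the critical point k_a D_c = k_1 L, so D_c = (0.108/0.989) × 25.80 = 2.818 mg/L.
Minimum DO = C_s − D_c = 11.5 − 2.818 = 8.682 mg/L.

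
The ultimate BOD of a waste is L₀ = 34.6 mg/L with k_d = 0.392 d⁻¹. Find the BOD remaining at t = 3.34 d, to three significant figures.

L ≈ 9.34 mg/L

L_t = L₀ e^(−k_d t) = 34.6 × e^(−0.392×3.34) = 34.6 × 0.2700 = 9.342 mg/L.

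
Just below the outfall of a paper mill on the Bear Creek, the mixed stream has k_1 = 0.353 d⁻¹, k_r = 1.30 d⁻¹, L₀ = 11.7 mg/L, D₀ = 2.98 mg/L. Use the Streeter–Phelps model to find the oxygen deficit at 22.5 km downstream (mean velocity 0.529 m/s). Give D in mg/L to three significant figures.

D ≈ 2.94 mg/L

Travel time t = x/v = 22.5 km / (0.529 m/s) = 22500 m / 0.529 m/s = 42530 s = 0.4923 d.
k_1 L₀/(k_r−k_1) = 0.353×11.7/(1.30−0.353) = 4.130/0.9470 = 4.361 mg/L.
e^(−k_1 t) = e^(−0.353×0.4923) = 0.8405; e^(−k_r t) = e^(−1.30×0.4923) = 0.5273.
D = 4.361 × (0.8405 − 0.5273) + 2.98 × 0.5273 = 1.366 + 1.571 = 2.937 mg/L.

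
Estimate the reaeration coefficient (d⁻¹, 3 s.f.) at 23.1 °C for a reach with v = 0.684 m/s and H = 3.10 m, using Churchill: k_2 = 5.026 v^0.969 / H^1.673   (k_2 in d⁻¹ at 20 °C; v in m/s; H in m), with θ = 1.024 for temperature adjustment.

k_2(20) = 5.026 × 0.684^0.969 / 3.10^1.673 = 5.026 × 0.6921 / 6.638 = 0.5240 d⁻¹.
k_2(23.1) = 0.5240 × 1.024^(23.1−20) = 0.5240 × 1.076 = 0.5640 d⁻¹.

k_2 ≈ 0.564 d⁻¹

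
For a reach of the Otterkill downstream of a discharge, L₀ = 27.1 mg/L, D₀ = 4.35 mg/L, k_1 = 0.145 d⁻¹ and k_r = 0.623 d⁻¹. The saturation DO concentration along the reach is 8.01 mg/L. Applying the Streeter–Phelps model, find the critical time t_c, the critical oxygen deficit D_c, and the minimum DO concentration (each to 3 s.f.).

t_c ≈ 1.47 d; D_c ≈ 5.09 mg/L; min DO ≈ 2.92 mg/L

With k_r/k_1 = 4.297 and 1 − D₀(k_r−k_1)/(k_1 L₀) = 0.4708,
t_c = ln(4.297 × 0.4708) / (0.623 − 0.145) = ln(2.023) / 0.4780 = 0.7046/0.4780 = 1.474 d.
D_c = (k_1/k_r) L₀ e^(−k_1 t_c) = (0.145/0.623) × 27.1 × e^(−0.145×1.474) = 0.2327 × 27.1 × 0.8076 = 5.094 mg/L.
Minimum DO = C_s − D_c = 8.01 − 5.094 = 2.916 mg/L.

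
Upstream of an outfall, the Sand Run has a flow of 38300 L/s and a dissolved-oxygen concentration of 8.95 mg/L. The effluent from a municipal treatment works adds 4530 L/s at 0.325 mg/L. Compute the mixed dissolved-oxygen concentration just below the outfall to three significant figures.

8.04 mg/L

Flow-weighted mixing: C = (Q_r C_r + Q_w C_w)/(Q_r + Q_w)
= (38300×8.95 + 4530×0.325)/(38300 + 4530) = 344300/42830 = 8.038 mg/L.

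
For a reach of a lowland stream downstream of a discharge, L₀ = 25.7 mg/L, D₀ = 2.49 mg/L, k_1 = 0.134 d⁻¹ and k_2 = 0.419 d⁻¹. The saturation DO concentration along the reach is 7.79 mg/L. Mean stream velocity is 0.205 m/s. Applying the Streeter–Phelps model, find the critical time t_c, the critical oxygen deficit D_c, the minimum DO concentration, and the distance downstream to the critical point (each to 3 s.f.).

t_c = [1/(k_2−k_1)] ln[(k_2/k_1)(1 − D₀(k_2−k_1)/(k_1 L₀))]
= [1/(0.419−0.134)] ln[(0.419/0.134)(1 − 2.49×0.2850/(0.134×25.7))]
= (1/0.2850) ln[3.127 × 0.7939] = 3.509 × ln(2.483) = 3.509 × 0.9093 = 3.190 d.
D_c = (k_1/k_2) L₀ e^(−k_1 t_c) = (0.134/0.419) × 25.7 × e^(−0.134×3.190) = 0.3198 × 25.7 × 0.6521 = 5.360 mg/L.
Minimum DO = C_s − D_c = 7.79 − 5.360 = 2.430 mg/L.
x_c = v t_c = 0.205 m/s × 3.190 d × 86400 s/d = 56510 m ≈ 56.5 km.

t_c ≈ 3.19 d; D_c ≈ 5.36 mg/L; min DO ≈ 2.43 mg/L; x_c ≈ 56.5 km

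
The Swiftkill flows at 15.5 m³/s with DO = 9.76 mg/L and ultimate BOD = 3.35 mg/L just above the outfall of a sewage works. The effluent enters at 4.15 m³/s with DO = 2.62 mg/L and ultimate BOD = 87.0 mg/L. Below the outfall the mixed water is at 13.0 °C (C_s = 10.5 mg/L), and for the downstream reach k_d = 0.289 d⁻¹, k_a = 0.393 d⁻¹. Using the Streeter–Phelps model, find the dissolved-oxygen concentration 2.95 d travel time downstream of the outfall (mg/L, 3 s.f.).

DO ≈ 3.22 mg/L

Mixed DO = (15.5×9.76 + 4.15×2.62)/(15.5+4.15) = 162.2/19.65 = 8.252 mg/L.
Mixed L₀ = (15.5×3.35 + 4.15×87.0)/(19.65) = 413.0/19.65 = 21.02 mg/L.
Initial deficit D₀ = C_s − DO₀ = 10.5 − 8.252 = 2.248 mg/L.
D(2.95) = [0.289×21.02/(0.393−0.289)](e^(−0.289×2.95) − e^(−0.393×2.95)) + 2.248 e^(−0.393×2.95)
= 58.40 × (0.4263 − 0.3137) + 2.248 × 0.3137 = 7.283 mg/L.
DO = 10.5 − 7.283 = 3.217 mg/L.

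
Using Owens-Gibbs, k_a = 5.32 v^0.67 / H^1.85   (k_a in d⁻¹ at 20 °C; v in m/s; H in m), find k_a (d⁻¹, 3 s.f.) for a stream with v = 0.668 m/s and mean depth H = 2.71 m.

k_a ≈ 0.642 d⁻¹

k_a = 5.32 × 0.668^0.67 / 2.71^1.85 = 5.32 × 0.7631 / 6.324 = 0.6420 d⁻¹.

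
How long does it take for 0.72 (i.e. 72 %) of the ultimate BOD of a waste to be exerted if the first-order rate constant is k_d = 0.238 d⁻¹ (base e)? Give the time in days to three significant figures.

y/L₀ = 1 − e^(−k_d t) = 0.72 ⇒ e^(−k_d t) = 0.280
t = −ln(0.280) / 0.238 = 1.273 / 0.238 = 5.349 d.

t ≈ 5.35 d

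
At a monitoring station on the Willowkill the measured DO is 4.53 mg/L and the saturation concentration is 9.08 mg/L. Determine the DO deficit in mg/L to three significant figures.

D = C_s − C = 9.08 − 4.53 = 4.55 mg/L.

D ≈ 4.55 mg/L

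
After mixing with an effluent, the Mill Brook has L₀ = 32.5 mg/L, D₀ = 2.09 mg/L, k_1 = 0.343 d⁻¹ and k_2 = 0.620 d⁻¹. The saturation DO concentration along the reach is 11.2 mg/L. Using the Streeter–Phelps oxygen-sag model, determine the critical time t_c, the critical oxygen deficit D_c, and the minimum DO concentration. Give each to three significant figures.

With k_2/k_1 = 1.808 and 1 − D₀(k_2−k_1)/(k_1 L₀) = 0.9481,
t_c = ln(1.808 × 0.9481) / (0.620 − 0.343) = ln(1.714) / 0.2770 = 0.5387/0.2770 = 1.945 d.
L(t_c) = L₀ e^(−k_1 t_c) = 32.5 × 0.5132 = 16.68 mg/L, and at the critical point k_2 D_c = k_1 L, so D_c = (0.343/0.620) × 16.68 = 9.228 mg/L.
Minimum DO = C_s − D_c = 11.2 − 9.228 = 1.972 mg/L.

t_c ≈ 1.94 d; D_c ≈ 9.23 mg/L; min DO ≈ 1.97 mg/L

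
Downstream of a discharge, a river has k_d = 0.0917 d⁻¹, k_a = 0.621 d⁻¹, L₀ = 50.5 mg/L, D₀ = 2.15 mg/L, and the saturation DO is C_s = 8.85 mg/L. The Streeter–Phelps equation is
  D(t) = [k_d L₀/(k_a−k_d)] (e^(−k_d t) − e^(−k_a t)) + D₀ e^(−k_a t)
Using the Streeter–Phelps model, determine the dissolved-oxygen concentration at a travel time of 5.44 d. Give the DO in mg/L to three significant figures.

DO ≈ 3.76 mg/L

k_d L₀/(k_a−k_d) = 0.0917×50.5/(0.621−0.0917) = 4.631/0.5293 = 8.749 mg/L.
e^(−k_d t) = e^(−0.0917×5.440) = 0.6072; e^(−k_a t) = e^(−0.621×5.440) = 0.03411.
D = 8.749 × (0.6072 − 0.03411) + 2.15 × 0.03411 = 5.014 + 0.07333 = 5.088 mg/L.
DO = C_s − D = 8.85 − 5.088 = 3.762 mg/L.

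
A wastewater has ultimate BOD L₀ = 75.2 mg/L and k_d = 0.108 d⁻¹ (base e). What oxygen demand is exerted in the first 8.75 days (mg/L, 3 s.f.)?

y ≈ 46.0 mg/L

y_t = L₀(1 − e^(−k_d t)) = 75.2 × (1 − e^(−0.108×8.75))
= 75.2 × (1 − 0.3887) = 75.2 × 0.6113 = 45.97 mg/L.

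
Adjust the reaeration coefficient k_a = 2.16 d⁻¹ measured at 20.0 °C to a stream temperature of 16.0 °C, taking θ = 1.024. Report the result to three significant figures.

k_a(T₂) = k_a(T₁) · θ^(T₂−T₁) = 2.16 × 1.024^(16.0−20.0)
= 2.16 × 1.024^-4.00 = 2.16 × 0.9095 = 1.965 d⁻¹.

k_a ≈ 1.96 d⁻¹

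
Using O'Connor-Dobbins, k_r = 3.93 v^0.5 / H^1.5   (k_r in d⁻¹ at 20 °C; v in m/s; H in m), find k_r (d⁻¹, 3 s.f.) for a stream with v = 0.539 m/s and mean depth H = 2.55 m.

k_r = 3.93 × 0.539^0.5 / 2.55^1.5 = 3.93 × 0.7342 / 4.072 = 0.7086 d⁻¹.

k_r ≈ 0.709 d⁻¹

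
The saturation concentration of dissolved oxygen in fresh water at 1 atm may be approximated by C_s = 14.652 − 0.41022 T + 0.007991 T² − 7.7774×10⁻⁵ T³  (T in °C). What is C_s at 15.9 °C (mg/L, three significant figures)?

C_s ≈ 9.84 mg/L

C_s = 14.652 − 0.41022×15.9 + 0.007991×15.9² − 7.7774×10⁻⁵×15.9³ = 9.837 mg/L.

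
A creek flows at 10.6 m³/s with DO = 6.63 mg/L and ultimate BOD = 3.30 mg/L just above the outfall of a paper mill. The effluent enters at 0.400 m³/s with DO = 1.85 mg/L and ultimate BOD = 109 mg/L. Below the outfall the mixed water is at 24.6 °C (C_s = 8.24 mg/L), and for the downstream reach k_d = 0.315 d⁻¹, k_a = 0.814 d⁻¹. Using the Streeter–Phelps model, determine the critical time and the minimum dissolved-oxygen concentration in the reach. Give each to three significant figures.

t_c ≈ 0.894 d; minimum DO ≈ 6.15 mg/L

Mixed DO = (10.6×6.63 + 0.400×1.85)/(10.6+0.400) = 71.02/11.00 = 6.456 mg/L.
Mixed L₀ = (10.6×3.30 + 0.400×109)/(11.00) = 78.58/11.00 = 7.144 mg/L.
Initial deficit D₀ = C_s − DO₀ = 8.24 − 6.456 = 1.784 mg/L.
t_c = (1/0.4990) ln[(0.814/0.315)(1 − 1.784×0.4990/(0.315×7.144))] = 2.004 × ln(1.562) = 0.8936 d.
D_c = (0.315/0.814) × 7.144 × e^(−0.315×0.8936) = 0.3870 × 7.144 × 0.7547 = 2.086 mg/L.
Minimum DO = 8.24 − 2.086 = 6.154 mg/L.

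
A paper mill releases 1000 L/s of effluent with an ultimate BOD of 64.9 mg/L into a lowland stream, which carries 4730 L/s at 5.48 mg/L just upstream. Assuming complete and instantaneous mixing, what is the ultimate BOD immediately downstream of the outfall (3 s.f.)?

Flow-weighted mixing: C = (Q_r C_r + Q_w C_w)/(Q_r + Q_w)
= (4730×5.48 + 1000×64.9)/(4730 + 1000) = 90820/5730 = 15.85 mg/L.

15.8 mg/L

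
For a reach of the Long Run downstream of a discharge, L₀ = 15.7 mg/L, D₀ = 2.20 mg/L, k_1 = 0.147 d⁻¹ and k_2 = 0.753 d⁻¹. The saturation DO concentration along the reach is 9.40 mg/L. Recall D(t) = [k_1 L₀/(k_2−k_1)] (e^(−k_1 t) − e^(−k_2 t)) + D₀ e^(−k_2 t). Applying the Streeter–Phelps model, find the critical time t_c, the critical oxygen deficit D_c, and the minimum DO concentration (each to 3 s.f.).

t_c = [1/(k_2−k_1)] ln[(k_2/k_1)(1 − D₀(k_2−k_1)/(k_1 L₀))]
= [1/(0.753−0.147)] ln[(0.753/0.147)(1 − 2.20×0.6060/(0.147×15.7))]
= (1/0.6060) ln[5.122 × 0.4223] = 1.650 × ln(2.163) = 1.650 × 0.7717 = 1.273 d.
D_c = (k_1/k_2) L₀ e^(−k_1 t_c) = (0.147/0.753) × 15.7 × e^(−0.147×1.273) = 0.1952 × 15.7 × 0.8293 = 2.542 mg/L.
Minimum DO = C_s − D_c = 9.40 − 2.542 = 6.858 mg/L.

t_c ≈ 1.27 d; D_c ≈ 2.54 mg/L; min DO ≈ 6.86 mg/L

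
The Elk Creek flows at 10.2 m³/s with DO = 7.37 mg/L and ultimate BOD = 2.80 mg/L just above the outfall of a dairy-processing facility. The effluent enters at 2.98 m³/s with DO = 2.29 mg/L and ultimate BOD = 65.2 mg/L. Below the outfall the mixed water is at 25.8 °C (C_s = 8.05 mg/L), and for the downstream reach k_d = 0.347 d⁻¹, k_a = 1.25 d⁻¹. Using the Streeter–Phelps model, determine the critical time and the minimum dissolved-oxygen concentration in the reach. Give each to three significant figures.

Mixed DO = (10.2×7.37 + 2.98×2.29)/(10.2+2.98) = 82.00/13.18 = 6.221 mg/L.
Mixed L₀ = (10.2×2.80 + 2.98×65.2)/(13.18) = 222.9/13.18 = 16.91 mg/L.
Initial deficit D₀ = C_s − DO₀ = 8.05 − 6.221 = 1.829 mg/L.
t_c = (1/0.9030) ln[(1.25/0.347)(1 − 1.829×0.9030/(0.347×16.91))] = 1.107 × ln(2.589) = 1.053 d.
D_c = (0.347/1.25) × 16.91 × e^(−0.347×1.053) = 0.2776 × 16.91 × 0.6939 = 3.257 mg/L.
Minimum DO = 8.05 − 3.257 = 4.793 mg/L.

t_c ≈ 1.05 d; minimum DO ≈ 4.79 mg/L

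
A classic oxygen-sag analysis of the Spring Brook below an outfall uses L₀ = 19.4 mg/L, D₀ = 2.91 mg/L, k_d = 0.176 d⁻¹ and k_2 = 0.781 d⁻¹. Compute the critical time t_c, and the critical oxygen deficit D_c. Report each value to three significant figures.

t_c ≈ 1.26 d; D_c ≈ 3.50 mg/L

With k_2/k_d = 4.438 and 1 − D₀(k_2−k_d)/(k_d L₀) = 0.4844,
t_c = ln(4.438 × 0.4844) / (0.781 − 0.176) = ln(2.149) / 0.6050 = 0.7652/0.6050 = 1.265 d.
L(t_c) = L₀ e^(−k_d t_c) = 19.4 × 0.8004 = 15.53 mg/L, and at the critical point k_2 D_c = k_d L, so D_c = (0.176/0.781) × 15.53 = 3.499 mg/L.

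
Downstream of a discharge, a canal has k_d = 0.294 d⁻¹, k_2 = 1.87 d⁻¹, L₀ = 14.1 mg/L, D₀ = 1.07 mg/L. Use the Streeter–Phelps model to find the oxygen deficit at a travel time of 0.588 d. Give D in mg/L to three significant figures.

k_d L₀/(k_2−k_d) = 0.294×14.1/(1.87−0.294) = 4.145/1.576 = 2.630 mg/L.
e^(−k_d t) = e^(−0.294×0.5880) = 0.8412; e^(−k_2 t) = e^(−1.87×0.5880) = 0.3330.
D = 2.630 × (0.8412 − 0.3330) + 1.07 × 0.3330 = 1.337 + 0.3563 = 1.693 mg/L.

D ≈ 1.69 mg/L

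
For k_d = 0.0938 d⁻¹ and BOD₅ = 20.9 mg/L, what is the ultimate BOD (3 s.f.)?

BOD₅ = L₀(1 − e^(−5k_d)) ⇒ L₀ = BOD₅ / (1 − e^(−5×0.0938))
= 20.9 / (1 − 0.6256) = 20.9 / 0.3744 = 55.83 mg/L.

L₀ ≈ 55.8 mg/L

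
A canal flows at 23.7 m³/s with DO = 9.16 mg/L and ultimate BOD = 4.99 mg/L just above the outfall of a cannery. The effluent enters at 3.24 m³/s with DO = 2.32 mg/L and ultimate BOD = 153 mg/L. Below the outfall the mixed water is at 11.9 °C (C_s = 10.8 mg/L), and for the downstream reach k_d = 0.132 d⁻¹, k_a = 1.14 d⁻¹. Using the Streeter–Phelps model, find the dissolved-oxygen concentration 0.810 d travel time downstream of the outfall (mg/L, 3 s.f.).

DO ≈ 8.33 mg/L

Mixed DO = (23.7×9.16 + 3.24×2.32)/(23.7+3.24) = 224.6/26.94 = 8.337 mg/L.
Mixed L₀ = (23.7×4.99 + 3.24×153)/(26.94) = 614.0/26.94 = 22.79 mg/L.
Initial deficit D₀ = C_s − DO₀ = 10.8 − 8.337 = 2.463 mg/L.
D(0.810) = [0.132×22.79/(1.14−0.132)](e^(−0.132×0.810) − e^(−1.14×0.810)) + 2.463 e^(−1.14×0.810)
= 2.985 × (0.8986 − 0.3972) + 2.463 × 0.3972 = 2.475 mg/L.
DO = 10.8 − 2.475 = 8.325 mg/L.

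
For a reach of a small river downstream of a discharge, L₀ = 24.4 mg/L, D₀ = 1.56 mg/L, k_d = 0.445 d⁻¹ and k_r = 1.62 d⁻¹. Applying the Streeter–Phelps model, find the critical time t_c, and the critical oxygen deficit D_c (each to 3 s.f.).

At the critical point dD/dt = 0, so k_d L₀ e^(−k_d t) = k_r D. Substituting D(t) from the Streeter–Phelps equation and solving for t gives
t_c = ln[(k_r/k_d)(1 − D₀(k_r−k_d)/(k_d L₀))] / (k_r−k_d).
Here k_r−k_d = 1.175 d⁻¹ and 1 − D₀(k_r−k_d)/(k_d L₀) = 1 − 1.56×1.175/(0.445×24.4) = 0.8312, so
t_c = ln(3.640 × 0.8312) / 1.175 = 1.107 / 1.175 = 0.9423 d.
L(t_c) = L₀ e^(−k_d t_c) = 24.4 × 0.6575 = 16.04 mg/L, and at the critical point k_r D_c = k_d L, so D_c = (0.445/1.62) × 16.04 = 4.407 mg/L.

t_c ≈ 0.942 d; D_c ≈ 4.41 mg/L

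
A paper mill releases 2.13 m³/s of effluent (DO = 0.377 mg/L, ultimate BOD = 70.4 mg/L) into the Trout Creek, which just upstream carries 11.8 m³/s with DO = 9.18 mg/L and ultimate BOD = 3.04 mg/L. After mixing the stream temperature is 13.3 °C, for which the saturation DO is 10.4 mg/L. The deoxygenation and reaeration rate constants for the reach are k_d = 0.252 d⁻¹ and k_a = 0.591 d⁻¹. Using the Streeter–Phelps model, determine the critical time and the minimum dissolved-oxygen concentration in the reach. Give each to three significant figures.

t_c ≈ 1.63 d; minimum DO ≈ 6.63 mg/L

Mixed DO = (11.8×9.18 + 2.13×0.377)/(11.8+2.13) = 109.1/13.93 = 7.834 mg/L.
Mixed L₀ = (11.8×3.04 + 2.13×70.4)/(13.93) = 185.8/13.93 = 13.34 mg/L.
Initial deficit D₀ = C_s − DO₀ = 10.4 − 7.834 = 2.566 mg/L.
t_c = (1/0.3390) ln[(0.591/0.252)(1 − 2.566×0.3390/(0.252×13.34))] = 2.950 × ln(1.738) = 1.631 d.
D_c = (0.252/0.591) × 13.34 × e^(−0.252×1.631) = 0.4264 × 13.34 × 0.6630 = 3.771 mg/L.
Minimum DO = 10.4 − 3.771 = 6.629 mg/L.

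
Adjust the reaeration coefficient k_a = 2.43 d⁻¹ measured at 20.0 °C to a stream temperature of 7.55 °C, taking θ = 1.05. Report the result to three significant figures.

k_a ≈ 1.32 d⁻¹

k_a(T₂) = k_a(T₁) · θ^(T₂−T₁) = 2.43 × 1.05^(7.55−20.0)
= 2.43 × 1.05^-12.4 = 2.43 × 0.5447 = 1.324 d⁻¹.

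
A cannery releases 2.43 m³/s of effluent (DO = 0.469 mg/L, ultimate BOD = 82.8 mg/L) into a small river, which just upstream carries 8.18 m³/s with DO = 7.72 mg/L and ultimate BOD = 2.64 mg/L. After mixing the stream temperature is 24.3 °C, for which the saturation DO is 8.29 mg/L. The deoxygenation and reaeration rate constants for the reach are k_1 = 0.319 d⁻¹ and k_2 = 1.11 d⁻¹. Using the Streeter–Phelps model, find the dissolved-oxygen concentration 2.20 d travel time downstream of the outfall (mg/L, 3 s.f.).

Mixed DO = (8.18×7.72 + 2.43×0.469)/(8.18+2.43) = 64.29/10.61 = 6.059 mg/L.
Mixed L₀ = (8.18×2.64 + 2.43×82.8)/(10.61) = 222.8/10.61 = 21.00 mg/L.
Initial deficit D₀ = C_s − DO₀ = 8.29 − 6.059 = 2.231 mg/L.
D(2.20) = [0.319×21.00/(1.11−0.319)](e^(−0.319×2.20) − e^(−1.11×2.20)) + 2.231 e^(−1.11×2.20)
= 8.469 × (0.4957 − 0.08699) + 2.231 × 0.08699 = 3.655 mg/L.
DO = 8.29 − 3.655 = 4.635 mg/L.

DO ≈ 4.63 mg/L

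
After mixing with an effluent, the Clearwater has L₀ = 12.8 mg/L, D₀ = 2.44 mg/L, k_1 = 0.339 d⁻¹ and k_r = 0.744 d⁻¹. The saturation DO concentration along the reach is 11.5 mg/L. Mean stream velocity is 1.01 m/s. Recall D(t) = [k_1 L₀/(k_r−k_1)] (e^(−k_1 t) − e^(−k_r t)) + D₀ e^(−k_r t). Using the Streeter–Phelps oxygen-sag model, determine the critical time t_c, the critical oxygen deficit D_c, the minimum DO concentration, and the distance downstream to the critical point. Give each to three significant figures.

t_c ≈ 1.30 d; D_c ≈ 3.75 mg/L; min DO ≈ 7.75 mg/L; x_c ≈ 114 km

At the critical point dD/dt = 0, so k_1 L₀ e^(−k_1 t) = k_r D. Substituting D(t) from the Streeter–Phelps equation and solving for t gives
t_c = ln[(k_r/k_1)(1 − D₀(k_r−k_1)/(k_1 L₀))] / (k_r−k_1).
Here k_r−k_1 = 0.4050 d⁻¹ and 1 − D₀(k_r−k_1)/(k_1 L₀) = 1 − 2.44×0.4050/(0.339×12.8) = 0.7723, so
t_c = ln(2.195 × 0.7723) / 0.4050 = 0.5276 / 0.4050 = 1.303 d.
D_c = (k_1/k_r) L₀ e^(−k_1 t_c) = (0.339/0.744) × 12.8 × e^(−0.339×1.303) = 0.4556 × 12.8 × 0.6430 = 3.750 mg/L.
Minimum DO = C_s − D_c = 11.5 − 3.750 = 7.750 mg/L.
x_c = v t_c = 1.01 m/s × 1.303 d × 86400 s/d = 113700 m ≈ 114 km.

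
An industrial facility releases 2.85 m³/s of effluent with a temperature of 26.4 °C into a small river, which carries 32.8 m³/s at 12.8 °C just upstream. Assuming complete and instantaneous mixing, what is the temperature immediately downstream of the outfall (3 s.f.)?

13.9 °C

Flow-weighted mixing: C = (Q_r C_r + Q_w C_w)/(Q_r + Q_w)
= (32.8×12.8 + 2.85×26.4)/(32.8 + 2.85) = 495.1/35.65 = 13.89 °C.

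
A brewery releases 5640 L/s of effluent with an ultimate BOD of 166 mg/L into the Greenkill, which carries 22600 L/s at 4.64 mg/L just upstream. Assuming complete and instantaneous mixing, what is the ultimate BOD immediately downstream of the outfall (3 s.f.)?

36.9 mg/L

Flow-weighted mixing: C = (Q_r C_r + Q_w C_w)/(Q_r + Q_w)
= (22600×4.64 + 5640×166)/(22600 + 5640) = 1.041×10^6/28240 = 36.87 mg/L.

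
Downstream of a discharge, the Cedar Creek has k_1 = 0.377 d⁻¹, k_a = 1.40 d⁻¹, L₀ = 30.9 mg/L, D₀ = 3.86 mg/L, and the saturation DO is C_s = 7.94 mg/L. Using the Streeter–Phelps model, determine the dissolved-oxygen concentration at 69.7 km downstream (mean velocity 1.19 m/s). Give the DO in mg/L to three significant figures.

DO ≈ 2.03 mg/L

Travel time t = x/v = 69.7 km / (1.19 m/s) = 69700 m / 1.19 m/s = 58570 s = 0.6779 d.
k_1 L₀/(k_a−k_1) = 0.377×30.9/(1.40−0.377) = 11.65/1.023 = 11.39 mg/L.
e^(−k_1 t) = e^(−0.377×0.6779) = 0.7745; e^(−k_a t) = e^(−1.40×0.6779) = 0.3871.
D = 11.39 × (0.7745 − 0.3871) + 3.86 × 0.3871 = 4.411 + 1.494 = 5.905 mg/L.
DO = C_s − D = 7.94 − 5.905 = 2.035 mg/L.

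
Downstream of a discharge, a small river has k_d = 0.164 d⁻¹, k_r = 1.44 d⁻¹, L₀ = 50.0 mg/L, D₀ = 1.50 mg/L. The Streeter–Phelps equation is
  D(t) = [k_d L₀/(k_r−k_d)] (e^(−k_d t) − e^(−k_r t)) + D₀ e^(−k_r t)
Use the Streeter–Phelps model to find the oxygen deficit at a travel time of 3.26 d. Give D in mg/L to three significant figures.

k_d L₀/(k_r−k_d) = 0.164×50.0/(1.44−0.164) = 8.200/1.276 = 6.426 mg/L.
e^(−k_d t) = e^(−0.164×3.260) = 0.5859; e^(−k_r t) = e^(−1.44×3.260) = 0.009146.
D = 6.426 × (0.5859 − 0.009146) + 1.50 × 0.009146 = 3.706 + 0.01372 = 3.720 mg/L.

D ≈ 3.72 mg/L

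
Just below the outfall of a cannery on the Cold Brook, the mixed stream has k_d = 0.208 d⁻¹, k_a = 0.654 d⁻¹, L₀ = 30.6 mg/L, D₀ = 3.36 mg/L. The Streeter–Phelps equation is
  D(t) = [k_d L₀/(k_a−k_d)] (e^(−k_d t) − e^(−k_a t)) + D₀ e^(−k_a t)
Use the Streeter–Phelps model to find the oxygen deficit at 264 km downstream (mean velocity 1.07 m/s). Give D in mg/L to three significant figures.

D ≈ 6.19 mg/L

Travel time t = x/v = 264 km / (1.07 m/s) = 264000 m / 1.07 m/s = 246700 s = 2.856 d.
k_d L₀/(k_a−k_d) = 0.208×30.6/(0.654−0.208) = 6.365/0.4460 = 14.27 mg/L.
e^(−k_d t) = e^(−0.208×2.856) = 0.5521; e^(−k_a t) = e^(−0.654×2.856) = 0.1545.
D = 14.27 × (0.5521 − 0.1545) + 3.36 × 0.1545 = 5.675 + 0.5191 = 6.194 mg/L.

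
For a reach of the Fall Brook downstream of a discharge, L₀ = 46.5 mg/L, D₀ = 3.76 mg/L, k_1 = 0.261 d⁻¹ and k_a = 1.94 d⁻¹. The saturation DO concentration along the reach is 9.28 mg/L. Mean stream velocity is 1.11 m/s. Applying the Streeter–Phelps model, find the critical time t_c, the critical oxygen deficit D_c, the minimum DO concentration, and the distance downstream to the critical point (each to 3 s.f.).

t_c ≈ 0.757 d; D_c ≈ 5.13 mg/L; min DO ≈ 4.15 mg/L; x_c ≈ 72.6 km

With k_a/k_1 = 7.433 and 1 − D₀(k_a−k_1)/(k_1 L₀) = 0.4798,
t_c = ln(7.433 × 0.4798) / (1.94 − 0.261) = ln(3.567) / 1.679 = 1.272/1.679 = 0.7574 d.
L(t_c) = L₀ e^(−k_1 t_c) = 46.5 × 0.8206 = 38.16 mg/L, and at the critical point k_a D_c = k_1 L, so D_c = (0.261/1.94) × 38.16 = 5.134 mg/L.
Minimum DO = C_s − D_c = 9.28 − 5.134 = 4.146 mg/L.
x_c = v t_c = 1.11 m/s × 0.7574 d × 86400 s/d = 72630 m ≈ 72.6 km.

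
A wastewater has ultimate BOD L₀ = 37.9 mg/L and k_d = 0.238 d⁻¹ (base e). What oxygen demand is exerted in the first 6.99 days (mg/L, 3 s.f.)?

y ≈ 30.7 mg/L

y_t = L₀(1 − e^(−k_d t)) = 37.9 × (1 − e^(−0.238×6.99))
= 37.9 × (1 − 0.1895) = 37.9 × 0.8105 = 30.72 mg/L.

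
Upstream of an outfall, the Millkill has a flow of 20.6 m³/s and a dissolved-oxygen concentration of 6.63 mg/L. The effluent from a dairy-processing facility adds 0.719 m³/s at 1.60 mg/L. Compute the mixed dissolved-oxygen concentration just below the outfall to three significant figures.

6.46 mg/L

Flow-weighted mixing: C = (Q_r C_r + Q_w C_w)/(Q_r + Q_w)
= (20.6×6.63 + 0.719×1.60)/(20.6 + 0.719) = 137.7/21.32 = 6.460 mg/L.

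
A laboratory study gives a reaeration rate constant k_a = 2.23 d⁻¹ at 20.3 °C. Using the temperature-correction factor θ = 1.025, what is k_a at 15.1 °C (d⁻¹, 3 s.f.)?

k_a(T₂) = k_a(T₁) · θ^(T₂−T₁) = 2.23 × 1.025^(15.1−20.3)
= 2.23 × 1.025^-5.20 = 2.23 × 0.8795 = 1.961 d⁻¹.

k_a ≈ 1.96 d⁻¹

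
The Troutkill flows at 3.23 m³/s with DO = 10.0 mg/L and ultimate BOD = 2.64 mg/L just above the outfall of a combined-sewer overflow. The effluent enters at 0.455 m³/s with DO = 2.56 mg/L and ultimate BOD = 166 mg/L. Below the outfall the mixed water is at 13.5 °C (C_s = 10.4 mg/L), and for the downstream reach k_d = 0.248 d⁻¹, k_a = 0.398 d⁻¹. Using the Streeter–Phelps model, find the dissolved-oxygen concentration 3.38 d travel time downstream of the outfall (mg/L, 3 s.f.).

DO ≈ 3.57 mg/L

Mixed DO = (3.23×10.0 + 0.455×2.56)/(3.23+0.455) = 33.46/3.685 = 9.081 mg/L.
Mixed L₀ = (3.23×2.64 + 0.455×166)/(3.685) = 84.06/3.685 = 22.81 mg/L.
Initial deficit D₀ = C_s − DO₀ = 10.4 − 9.081 = 1.319 mg/L.
D(3.38) = [0.248×22.81/(0.398−0.248)](e^(−0.248×3.38) − e^(−0.398×3.38)) + 1.319 e^(−0.398×3.38)
= 37.71 × (0.4325 − 0.2605) + 1.319 × 0.2605 = 6.830 mg/L.
DO = 10.4 − 6.830 = 3.570 mg/L.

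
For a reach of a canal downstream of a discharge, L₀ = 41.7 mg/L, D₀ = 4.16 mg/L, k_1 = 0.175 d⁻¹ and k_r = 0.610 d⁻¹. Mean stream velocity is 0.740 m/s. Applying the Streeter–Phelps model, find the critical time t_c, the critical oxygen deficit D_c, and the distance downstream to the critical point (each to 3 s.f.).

t_c ≈ 2.22 d; D_c ≈ 8.12 mg/L; x_c ≈ 142 km

t_c = [1/(k_r−k_1)] ln[(k_r/k_1)(1 − D₀(k_r−k_1)/(k_1 L₀))]
= [1/(0.610−0.175)] ln[(0.610/0.175)(1 − 4.16×0.4350/(0.175×41.7))]
= (1/0.4350) ln[3.486 × 0.7520] = 2.299 × ln(2.621) = 2.299 × 0.9637 = 2.215 d.
D_c = (k_1/k_r) L₀ e^(−k_1 t_c) = (0.175/0.610) × 41.7 × e^(−0.175×2.215) = 0.2869 × 41.7 × 0.6786 = 8.118 mg/L.
x_c = v t_c = 0.740 m/s × 2.215 d × 86400 s/d = 141600 m ≈ 142 km.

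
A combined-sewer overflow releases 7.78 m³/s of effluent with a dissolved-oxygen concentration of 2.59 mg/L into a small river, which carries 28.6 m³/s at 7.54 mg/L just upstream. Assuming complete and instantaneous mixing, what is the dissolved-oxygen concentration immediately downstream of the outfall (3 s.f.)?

Flow-weighted mixing: C = (Q_r C_r + Q_w C_w)/(Q_r + Q_w)
= (28.6×7.54 + 7.78×2.59)/(28.6 + 7.78) = 235.8/36.38 = 6.481 mg/L.

6.48 mg/L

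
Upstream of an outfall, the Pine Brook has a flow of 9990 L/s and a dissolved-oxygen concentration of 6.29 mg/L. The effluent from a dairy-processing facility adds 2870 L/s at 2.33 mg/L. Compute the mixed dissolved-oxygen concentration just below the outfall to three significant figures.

Flow-weighted mixing: C = (Q_r C_r + Q_w C_w)/(Q_r + Q_w)
= (9990×6.29 + 2870×2.33)/(9990 + 2870) = 69520/12860 = 5.406 mg/L.

5.41 mg/L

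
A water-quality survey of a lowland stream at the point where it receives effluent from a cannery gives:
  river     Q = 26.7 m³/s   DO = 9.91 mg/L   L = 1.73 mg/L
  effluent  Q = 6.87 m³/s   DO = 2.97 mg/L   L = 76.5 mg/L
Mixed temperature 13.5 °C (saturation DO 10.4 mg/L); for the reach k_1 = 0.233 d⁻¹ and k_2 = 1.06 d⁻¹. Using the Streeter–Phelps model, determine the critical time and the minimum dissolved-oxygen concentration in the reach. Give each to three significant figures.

Mixed DO = (26.7×9.91 + 6.87×2.97)/(26.7+6.87) = 285.0/33.57 = 8.490 mg/L.
Mixed L₀ = (26.7×1.73 + 6.87×76.5)/(33.57) = 571.7/33.57 = 17.03 mg/L.
Initial deficit D₀ = C_s − DO₀ = 10.4 − 8.490 = 1.910 mg/L.
t_c = (1/0.8270) ln[(1.06/0.233)(1 − 1.910×0.8270/(0.233×17.03))] = 1.209 × ln(2.738) = 1.218 d.
D_c = (0.233/1.06) × 17.03 × e^(−0.233×1.218) = 0.2198 × 17.03 × 0.7529 = 2.819 mg/L.
Minimum DO = 10.4 − 2.819 = 7.581 mg/L.

t_c ≈ 1.22 d; minimum DO ≈ 7.58 mg/L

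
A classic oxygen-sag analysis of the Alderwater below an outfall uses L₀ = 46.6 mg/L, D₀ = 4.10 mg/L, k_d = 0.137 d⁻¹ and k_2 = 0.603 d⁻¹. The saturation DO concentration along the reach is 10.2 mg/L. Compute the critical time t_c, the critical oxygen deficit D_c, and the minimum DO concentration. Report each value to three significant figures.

t_c = [1/(k_2−k_d)] ln[(k_2/k_d)(1 − D₀(k_2−k_d)/(k_d L₀))]
= [1/(0.603−0.137)] ln[(0.603/0.137)(1 − 4.10×0.4660/(0.137×46.6))]
= (1/0.4660) ln[4.401 × 0.7007] = 2.146 × ln(3.084) = 2.146 × 1.126 = 2.417 d.
D_c = (k_d/k_2) L₀ e^(−k_d t_c) = (0.137/0.603) × 46.6 × e^(−0.137×2.417) = 0.2272 × 46.6 × 0.7181 = 7.603 mg/L.
Minimum DO = C_s − D_c = 10.2 − 7.603 = 2.597 mg/L.

t_c ≈ 2.42 d; D_c ≈ 7.60 mg/L; min DO ≈ 2.60 mg/L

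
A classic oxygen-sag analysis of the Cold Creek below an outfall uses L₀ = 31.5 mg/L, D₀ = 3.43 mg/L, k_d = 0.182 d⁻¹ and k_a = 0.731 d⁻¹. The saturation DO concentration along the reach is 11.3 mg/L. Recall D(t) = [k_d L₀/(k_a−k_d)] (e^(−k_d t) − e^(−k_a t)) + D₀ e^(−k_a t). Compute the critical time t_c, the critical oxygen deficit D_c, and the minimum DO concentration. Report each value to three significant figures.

With k_a/k_d = 4.016 and 1 − D₀(k_a−k_d)/(k_d L₀) = 0.6715,
t_c = ln(4.016 × 0.6715) / (0.731 − 0.182) = ln(2.697) / 0.5490 = 0.9922/0.5490 = 1.807 d.
L(t_c) = L₀ e^(−k_d t_c) = 31.5 × 0.7197 = 22.67 mg/L, and at the critical point k_a D_c = k_d L, so D_c = (0.182/0.731) × 22.67 = 5.644 mg/L.
Minimum DO = C_s − D_c = 11.3 − 5.644 = 5.656 mg/L.

t_c ≈ 1.81 d; D_c ≈ 5.64 mg/L; min DO ≈ 5.66 mg/L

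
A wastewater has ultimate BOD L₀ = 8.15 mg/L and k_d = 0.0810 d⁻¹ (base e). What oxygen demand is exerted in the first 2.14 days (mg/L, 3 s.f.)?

y_t = L₀(1 − e^(−k_d t)) = 8.15 × (1 − e^(−0.0810×2.14))
= 8.15 × (1 − 0.8409) = 8.15 × 0.1591 = 1.297 mg/L.

y ≈ 1.30 mg/L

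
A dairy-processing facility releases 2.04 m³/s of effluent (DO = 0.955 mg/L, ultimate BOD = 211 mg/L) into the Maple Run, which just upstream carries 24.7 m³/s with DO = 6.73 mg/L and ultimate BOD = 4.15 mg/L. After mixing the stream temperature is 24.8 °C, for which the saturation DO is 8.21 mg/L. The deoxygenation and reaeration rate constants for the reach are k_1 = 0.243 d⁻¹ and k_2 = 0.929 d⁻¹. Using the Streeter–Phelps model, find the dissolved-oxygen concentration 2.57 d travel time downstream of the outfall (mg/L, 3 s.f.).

DO ≈ 4.90 mg/L

Mixed DO = (24.7×6.73 + 2.04×0.955)/(24.7+2.04) = 168.2/26.74 = 6.289 mg/L.
Mixed L₀ = (24.7×4.15 + 2.04×211)/(26.74) = 532.9/26.74 = 19.93 mg/L.
Initial deficit D₀ = C_s − DO₀ = 8.21 − 6.289 = 1.921 mg/L.
D(2.57) = [0.243×19.93/(0.929−0.243)](e^(−0.243×2.57) − e^(−0.929×2.57)) + 1.921 e^(−0.929×2.57)
= 7.060 × (0.5355 − 0.09186) + 1.921 × 0.09186 = 3.309 mg/L.
DO = 8.21 − 3.309 = 4.901 mg/L.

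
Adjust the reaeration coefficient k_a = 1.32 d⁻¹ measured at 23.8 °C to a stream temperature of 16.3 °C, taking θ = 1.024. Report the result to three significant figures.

k_a(T₂) = k_a(T₁) · θ^(T₂−T₁) = 1.32 × 1.024^(16.3−23.8)
= 1.32 × 1.024^-7.50 = 1.32 × 0.8370 = 1.105 d⁻¹.

k_a ≈ 1.10 d⁻¹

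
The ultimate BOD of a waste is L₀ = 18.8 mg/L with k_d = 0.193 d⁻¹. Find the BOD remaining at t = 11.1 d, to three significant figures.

L_t = L₀ e^(−k_d t) = 18.8 × e^(−0.193×11.1) = 18.8 × 0.1174 = 2.207 mg/L.

L ≈ 2.21 mg/L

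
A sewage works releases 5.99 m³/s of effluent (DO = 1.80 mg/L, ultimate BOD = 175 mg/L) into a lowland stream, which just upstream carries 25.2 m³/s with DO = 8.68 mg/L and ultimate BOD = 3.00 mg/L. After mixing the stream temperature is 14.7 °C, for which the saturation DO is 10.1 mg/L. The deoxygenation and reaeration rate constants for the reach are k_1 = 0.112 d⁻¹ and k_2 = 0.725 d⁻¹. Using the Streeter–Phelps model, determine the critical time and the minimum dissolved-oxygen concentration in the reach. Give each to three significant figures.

Mixed DO = (25.2×8.68 + 5.99×1.80)/(25.2+5.99) = 229.5/31.19 = 7.359 mg/L.
Mixed L₀ = (25.2×3.00 + 5.99×175)/(31.19) = 1124/31.19 = 36.03 mg/L.
Initial deficit D₀ = C_s − DO₀ = 10.1 − 7.359 = 2.741 mg/L.
t_c = (1/0.6130) ln[(0.725/0.112)(1 − 2.741×0.6130/(0.112×36.03))] = 1.631 × ln(3.778) = 2.168 d.
D_c = (0.112/0.725) × 36.03 × e^(−0.112×2.168) = 0.1545 × 36.03 × 0.7844 = 4.366 mg/L.
Minimum DO = 10.1 − 4.366 = 5.734 mg/L.

t_c ≈ 2.17 d; minimum DO ≈ 5.73 mg/L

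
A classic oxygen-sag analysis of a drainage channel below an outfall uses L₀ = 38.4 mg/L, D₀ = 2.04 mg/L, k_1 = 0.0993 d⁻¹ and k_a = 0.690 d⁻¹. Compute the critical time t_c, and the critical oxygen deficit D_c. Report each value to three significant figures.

t_c ≈ 2.64 d; D_c ≈ 4.25 mg/L

With k_a/k_1 = 6.949 and 1 − D₀(k_a−k_1)/(k_1 L₀) = 0.6840,
t_c = ln(6.949 × 0.6840) / (0.690 − 0.0993) = ln(4.753) / 0.5907 = 1.559/0.5907 = 2.639 d.
L(t_c) = L₀ e^(−k_1 t_c) = 38.4 × 0.7695 = 29.55 mg/L, and at the critical point k_a D_c = k_1 L, so D_c = (0.0993/0.690) × 29.55 = 4.252 mg/L.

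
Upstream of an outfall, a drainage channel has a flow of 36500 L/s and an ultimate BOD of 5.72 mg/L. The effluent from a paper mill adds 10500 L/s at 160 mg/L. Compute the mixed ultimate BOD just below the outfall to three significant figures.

Flow-weighted mixing: C = (Q_r C_r + Q_w C_w)/(Q_r + Q_w)
= (36500×5.72 + 10500×160)/(36500 + 10500) = 1.889×10^6/47000 = 40.19 mg/L.

40.2 mg/L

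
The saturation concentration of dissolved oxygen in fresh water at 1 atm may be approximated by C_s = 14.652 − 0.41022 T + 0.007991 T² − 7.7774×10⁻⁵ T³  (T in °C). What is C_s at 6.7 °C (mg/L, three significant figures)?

C_s = 14.652 − 0.41022×6.7 + 0.007991×6.7² − 7.7774×10⁻⁵×6.7³ = 12.24 mg/L.

C_s ≈ 12.2 mg/L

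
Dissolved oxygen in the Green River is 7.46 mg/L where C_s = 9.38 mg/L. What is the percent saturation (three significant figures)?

% saturation = C/C_s × 100 = 7.46/9.38 × 100 = 79.5 %.

79.5 % saturation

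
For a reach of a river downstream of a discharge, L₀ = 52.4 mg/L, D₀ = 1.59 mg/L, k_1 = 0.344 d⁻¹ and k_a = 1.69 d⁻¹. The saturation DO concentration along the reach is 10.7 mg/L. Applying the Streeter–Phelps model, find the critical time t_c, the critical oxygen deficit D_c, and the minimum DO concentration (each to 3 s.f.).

t_c ≈ 1.09 d; D_c ≈ 7.33 mg/L; min DO ≈ 3.37 mg/L

With k_a/k_1 = 4.913 and 1 − D₀(k_a−k_1)/(k_1 L₀) = 0.8813,
t_c = ln(4.913 × 0.8813) / (1.69 − 0.344) = ln(4.330) / 1.346 = 1.465/1.346 = 1.089 d.
D_c = (k_1/k_a) L₀ e^(−k_1 t_c) = (0.344/1.69) × 52.4 × e^(−0.344×1.089) = 0.2036 × 52.4 × 0.6876 = 7.334 mg/L.
Minimum DO = C_s − D_c = 10.7 − 7.334 = 3.366 mg/L.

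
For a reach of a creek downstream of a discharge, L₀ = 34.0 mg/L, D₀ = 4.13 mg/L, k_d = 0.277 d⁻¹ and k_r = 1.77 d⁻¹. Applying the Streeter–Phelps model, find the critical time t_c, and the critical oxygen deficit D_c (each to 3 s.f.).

At the critical point dD/dt = 0, so k_d L₀ e^(−k_d t) = k_r D. Substituting D(t) from the Streeter–Phelps equation and solving for t gives
t_c = ln[(k_r/k_d)(1 − D₀(k_r−k_d)/(k_d L₀))] / (k_r−k_d).
Here k_r−k_d = 1.493 d⁻¹ and 1 − D₀(k_r−k_d)/(k_d L₀) = 1 − 4.13×1.493/(0.277×34.0) = 0.3453, so
t_c = ln(6.390 × 0.3453) / 1.493 = 0.7913 / 1.493 = 0.5300 d.
D_c = (k_d/k_r) L₀ e^(−k_d t_c) = (0.277/1.77) × 34.0 × e^(−0.277×0.5300) = 0.1565 × 34.0 × 0.8635 = 4.594 mg/L.

t_c ≈ 0.530 d; D_c ≈ 4.59 mg/L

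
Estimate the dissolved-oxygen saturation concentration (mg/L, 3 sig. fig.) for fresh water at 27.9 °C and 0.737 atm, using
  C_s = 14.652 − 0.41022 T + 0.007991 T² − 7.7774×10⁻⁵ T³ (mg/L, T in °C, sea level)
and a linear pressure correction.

C_s ≈ 5.70 mg/L

At sea level: C_s = 14.652 − 0.41022×27.9 + 0.007991×27.9² − 7.7774×10⁻⁵×27.9³ = 7.738 mg/L.
Pressure correction: C_s' = 7.738 × 0.737 = 5.703 mg/L.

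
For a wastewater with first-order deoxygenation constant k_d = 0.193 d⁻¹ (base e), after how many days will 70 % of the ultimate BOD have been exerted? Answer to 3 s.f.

y/L₀ = 1 − e^(−k_d t) = 0.70 ⇒ e^(−k_d t) = 0.300
t = −ln(0.300) / 0.193 = 1.204 / 0.193 = 6.238 d.

t ≈ 6.24 d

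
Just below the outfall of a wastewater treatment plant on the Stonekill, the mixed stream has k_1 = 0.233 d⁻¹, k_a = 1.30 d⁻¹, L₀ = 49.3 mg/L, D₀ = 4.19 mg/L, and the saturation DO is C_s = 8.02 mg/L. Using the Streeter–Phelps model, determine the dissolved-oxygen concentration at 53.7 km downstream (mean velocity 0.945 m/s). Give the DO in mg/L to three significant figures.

Travel time t = x/v = 53.7 km / (0.945 m/s) = 53700 m / 0.945 m/s = 56830 s = 0.6577 d.
k_1 L₀/(k_a−k_1) = 0.233×49.3/(1.30−0.233) = 11.49/1.067 = 10.77 mg/L.
e^(−k_1 t) = e^(−0.233×0.6577) = 0.8579; e^(−k_a t) = e^(−1.30×0.6577) = 0.4253.
D = 10.77 × (0.8579 − 0.4253) + 4.19 × 0.4253 = 4.658 + 1.782 = 6.440 mg/L.
DO = C_s − D = 8.02 − 6.440 = 1.580 mg/L.

DO ≈ 1.58 mg/L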